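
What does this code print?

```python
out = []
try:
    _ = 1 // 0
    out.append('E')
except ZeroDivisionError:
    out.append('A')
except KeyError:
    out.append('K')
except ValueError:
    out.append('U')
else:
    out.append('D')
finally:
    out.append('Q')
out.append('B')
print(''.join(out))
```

Execution trace: 'A' (except ZeroDivisionError) → 'Q' (finally) → 'B' (after the try/except). Output: AQB

Answer: AQB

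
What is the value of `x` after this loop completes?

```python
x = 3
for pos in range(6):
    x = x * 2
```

Multiply by 2, 6 times: 3 * 2^6 = 192
`x` takes the values: 3 → 6 → 12 → 24 → 48 → 96 → 192

Answer: 192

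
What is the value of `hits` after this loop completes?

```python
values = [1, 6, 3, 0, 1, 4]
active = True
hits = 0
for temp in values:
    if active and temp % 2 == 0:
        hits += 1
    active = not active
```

Count even values at even positions
`hits` takes the values: 0

Answer: 0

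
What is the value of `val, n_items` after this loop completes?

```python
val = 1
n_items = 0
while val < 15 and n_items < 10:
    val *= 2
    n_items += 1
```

Double until >= 15 or 10 iterations
`val, n_items` takes the values: (1, 0) → (2, 0) → (2, 1) → (4, 1) → (4, 2) → (8, 2) → (8, 3) → (16, 3) → (16, 4)

Answer: 16, 4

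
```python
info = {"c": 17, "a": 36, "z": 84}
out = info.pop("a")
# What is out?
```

Trace:
`info = {"c": 17, "a": 36, "z": 84}` → info = {'c': 17, 'a': 36, 'z': 84}
`out = info.pop("a")` → info = {'c': 17, 'z': 84}; out = 36
So out = 36

Answer: 36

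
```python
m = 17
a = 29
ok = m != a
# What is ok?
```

Trace:
`m = 17` → m = 17
`a = 29` → a = 29
`ok = m != a` → ok = True
So ok = True

Answer: True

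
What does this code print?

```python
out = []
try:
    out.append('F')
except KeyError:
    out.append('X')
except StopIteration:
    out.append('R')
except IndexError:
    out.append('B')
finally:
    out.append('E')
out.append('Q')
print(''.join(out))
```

Execution trace: 'F' (try body, no exception) → 'E' (finally) → 'Q' (after the try/except). Output: FEQ

Answer: FEQ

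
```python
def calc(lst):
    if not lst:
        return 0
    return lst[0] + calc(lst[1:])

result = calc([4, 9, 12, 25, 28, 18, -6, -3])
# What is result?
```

4 + 9 + 12 + 25 + 28 + 18 + (-6) + (-3) + 0 = 87

Answer: 87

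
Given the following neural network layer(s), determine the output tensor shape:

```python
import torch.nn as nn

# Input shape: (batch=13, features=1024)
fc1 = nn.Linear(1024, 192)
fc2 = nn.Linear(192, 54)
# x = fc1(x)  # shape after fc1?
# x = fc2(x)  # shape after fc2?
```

Input: (13, 1024) -> after fc1: (13, 192) -> Output: (13, 54)

Answer: (13, 54)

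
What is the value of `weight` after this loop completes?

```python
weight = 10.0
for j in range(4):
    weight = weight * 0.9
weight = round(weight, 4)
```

Exponential decay: 10.0 * 0.9^4
`weight` takes the values: 10.0 → 9.0 → 8.1 → 7.29 → 6.561

Answer: 6.561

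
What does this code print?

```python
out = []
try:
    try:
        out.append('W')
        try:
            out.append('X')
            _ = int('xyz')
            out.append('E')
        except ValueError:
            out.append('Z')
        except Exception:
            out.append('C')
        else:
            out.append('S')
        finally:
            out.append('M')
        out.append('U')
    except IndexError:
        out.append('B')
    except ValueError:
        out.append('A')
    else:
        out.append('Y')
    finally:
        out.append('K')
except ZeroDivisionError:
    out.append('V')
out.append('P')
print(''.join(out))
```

Execution trace: 'W' (try body) → 'X' (inner try body) → 'Z' (inner except ValueError) → 'M' (inner finally) → 'U' (try body, no exception) → 'Y' (else) → 'K' (finally) → 'P' (after the try/except). Output: WXZMUYKP

Answer: WXZMUYKP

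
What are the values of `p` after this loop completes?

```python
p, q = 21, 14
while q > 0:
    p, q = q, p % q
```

GCD of 21 and 14
`p` takes the values: 21 → 14 → 7

Answer: 7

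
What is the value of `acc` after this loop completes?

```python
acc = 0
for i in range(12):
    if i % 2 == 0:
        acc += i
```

Sum of even numbers 0 to 11
`acc` takes the values: 0 → 2 → 6 → 12 → 20 → 30

Answer: 30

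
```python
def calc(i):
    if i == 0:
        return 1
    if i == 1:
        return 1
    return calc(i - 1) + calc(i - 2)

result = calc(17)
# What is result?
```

Build up from base cases: calc(0)=1, calc(1)=1, calc(2)=2, calc(3)=3, calc(4)=5, calc(5)=8, calc(6)=13, ..., calc(17)=2584

Answer: 2584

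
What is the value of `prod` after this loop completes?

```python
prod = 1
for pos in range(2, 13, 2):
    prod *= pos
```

Product of even numbers 2 to 12
`prod` takes the values: 1 → 2 → 8 → 48 → 384 → 3840 → 46080

Answer: 46080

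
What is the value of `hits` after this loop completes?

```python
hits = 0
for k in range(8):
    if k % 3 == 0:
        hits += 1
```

Count numbers divisible by 3 in range(8)
`hits` takes the values: 0 → 1 → 2 → 3

Answer: 3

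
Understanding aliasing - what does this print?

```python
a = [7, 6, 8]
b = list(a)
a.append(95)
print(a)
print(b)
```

Key concept: list() constructor creates copy.
Step by step:
`a = [7, 6, 8]` → a = [7, 6, 8]
`b = list(a)` → b = [7, 6, 8]
`a.append(95)` → a = [7, 6, 8, 95]
`print(a)` → prints [7, 6, 8, 95]
`print(b)` → prints [7, 6, 8]

Answer:
[7, 6, 8, 95]
[7, 6, 8]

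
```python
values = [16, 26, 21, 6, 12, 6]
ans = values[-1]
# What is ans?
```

Trace:
`values = [16, 26, 21, 6, 12, 6]` → values = [16, 26, 21, 6, 12, 6]
`ans = values[-1]` → ans = 6
So ans = 6

Answer: 6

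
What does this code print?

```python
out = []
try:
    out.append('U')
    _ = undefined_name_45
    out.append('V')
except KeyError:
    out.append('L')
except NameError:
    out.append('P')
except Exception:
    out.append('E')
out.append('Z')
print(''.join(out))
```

Execution trace: 'U' (try body) → 'P' (except NameError) → 'Z' (after the try/except). Output: UPZ

Answer: UPZ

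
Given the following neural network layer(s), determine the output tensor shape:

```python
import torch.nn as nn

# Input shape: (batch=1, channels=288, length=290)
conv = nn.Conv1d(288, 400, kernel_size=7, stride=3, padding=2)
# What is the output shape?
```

Input: (1, 288, 290) -> Output: (1, 400, 96)

Answer: (1, 400, 96)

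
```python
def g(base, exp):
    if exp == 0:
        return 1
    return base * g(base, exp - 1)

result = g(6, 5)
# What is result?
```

g(6, 5) = 6 * 6 * 6 * 6 * 6 = 7776

Answer: 7776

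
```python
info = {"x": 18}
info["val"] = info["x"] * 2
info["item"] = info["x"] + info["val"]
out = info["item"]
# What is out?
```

Trace:
`info = {"x": 18}` → info = {'x': 18}
`info["val"] = info["x"] * 2` → info = {'x': 18, 'val': 36}
`info["item"] = info["x"] + info["val"]` → info = {'x': 18, 'val': 36, 'item': 54}
`out = info["item"]` → out = 54
So out = 54

Answer: 54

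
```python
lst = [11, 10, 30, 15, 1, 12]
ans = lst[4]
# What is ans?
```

Trace:
`lst = [11, 10, 30, 15, 1, 12]` → lst = [11, 10, 30, 15, 1, 12]
`ans = lst[4]` → ans = 1
So ans = 1

Answer: 1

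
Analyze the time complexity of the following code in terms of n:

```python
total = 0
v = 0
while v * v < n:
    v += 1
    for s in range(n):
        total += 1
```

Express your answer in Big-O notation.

Each loop level contributes: √n × n. Multiplying the contributions gives O(n√n).

Answer: O(n√n)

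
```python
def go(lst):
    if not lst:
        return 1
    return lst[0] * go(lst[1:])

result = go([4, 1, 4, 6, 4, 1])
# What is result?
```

Product over [4, 1, 4, 6, 4, 1] = 4 * 1 * 4 * 6 * 4 * 1 = 384

Answer: 384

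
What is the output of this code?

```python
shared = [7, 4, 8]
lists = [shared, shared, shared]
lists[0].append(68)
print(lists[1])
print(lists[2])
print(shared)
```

Key concept: list of same reference.
Step by step:
`shared = [7, 4, 8]` → shared = [7, 4, 8]
`lists = [shared, shared, shared]` → lists = [[7, 4, 8], [7, 4, 8], [7, 4, 8]]
`lists[0].append(68)` → shared = [7, 4, 8, 68]; lists = [[7, 4, 8, 68], [7, 4, 8, 68], [7, 4, 8, 68]]
`print(lists[1])` → prints [7, 4, 8, 68]
`print(lists[2])` → prints [7, 4, 8, 68]
`print(shared)` → prints [7, 4, 8, 68]

Answer:
[7, 4, 8, 68]
[7, 4, 8, 68]
[7, 4, 8, 68]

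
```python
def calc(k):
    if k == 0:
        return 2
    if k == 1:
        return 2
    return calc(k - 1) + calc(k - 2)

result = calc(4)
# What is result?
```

Build up from base cases: calc(0)=2, calc(1)=2, calc(2)=4, calc(3)=6, calc(4)=10

Answer: 10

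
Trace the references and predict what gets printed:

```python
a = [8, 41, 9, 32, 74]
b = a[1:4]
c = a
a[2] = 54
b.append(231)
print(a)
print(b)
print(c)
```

Key concept: slice vs alias.
Step by step:
`a = [8, 41, 9, 32, 74]` → a = [8, 41, 9, 32, 74]
`b = a[1:4]` → b = [41, 9, 32]
`c = a` → c = [8, 41, 9, 32, 74] (same object as a)
`a[2] = 54` → a = [8, 41, 54, 32, 74] (same object as c); c = [8, 41, 54, 32, 74] (same object as a)
`b.append(231)` → b = [41, 9, 32, 231]
`print(a)` → prints [8, 41, 54, 32, 74]
`print(b)` → prints [41, 9, 32, 231]
`print(c)` → prints [8, 41, 54, 32, 74]

Answer:
[8, 41, 54, 32, 74]
[41, 9, 32, 231]
[8, 41, 54, 32, 74]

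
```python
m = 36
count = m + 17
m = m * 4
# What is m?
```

Trace:
`m = 36` → m = 36
`count = m + 17` → count = 53
`m = m * 4` → m = 144
So m = 144

Answer: 144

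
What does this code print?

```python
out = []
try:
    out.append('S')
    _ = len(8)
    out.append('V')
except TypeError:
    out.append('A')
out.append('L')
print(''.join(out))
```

Execution trace: 'S' (try body) → 'A' (except TypeError) → 'L' (after the try/except). Output: SAL

Answer: SAL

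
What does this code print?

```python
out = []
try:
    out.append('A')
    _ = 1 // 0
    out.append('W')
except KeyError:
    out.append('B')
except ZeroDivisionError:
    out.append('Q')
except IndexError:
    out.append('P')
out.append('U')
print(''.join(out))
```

Execution trace: 'A' (try body) → 'Q' (except ZeroDivisionError) → 'U' (after the try/except). Output: AQU

Answer: AQU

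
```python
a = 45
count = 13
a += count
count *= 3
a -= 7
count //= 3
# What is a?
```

Trace:
`a = 45` → a = 45
`count = 13` → count = 13
`a += count` → a = 58
`count *= 3` → count = 39
`a -= 7` → a = 51
`count //= 3` → count = 13
So a = 51

Answer: 51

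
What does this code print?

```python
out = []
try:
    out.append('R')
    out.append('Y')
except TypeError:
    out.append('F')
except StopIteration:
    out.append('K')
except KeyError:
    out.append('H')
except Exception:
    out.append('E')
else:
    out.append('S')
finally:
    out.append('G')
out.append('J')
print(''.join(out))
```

Execution trace: 'R' (try body) → 'Y' (try body, no exception) → 'S' (else) → 'G' (finally) → 'J' (after the try/except). Output: RYSGJ

Answer: RYSGJ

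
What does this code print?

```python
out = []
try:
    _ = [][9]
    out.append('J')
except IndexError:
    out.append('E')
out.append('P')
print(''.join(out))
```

Execution trace: 'E' (except IndexError) → 'P' (after the try/except). Output: EP

Answer: EP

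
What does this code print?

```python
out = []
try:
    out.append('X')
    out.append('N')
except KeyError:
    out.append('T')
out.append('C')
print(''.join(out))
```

Execution trace: 'X' (try body) → 'N' (try body, no exception) → 'C' (after the try/except). Output: XNC

Answer: XNC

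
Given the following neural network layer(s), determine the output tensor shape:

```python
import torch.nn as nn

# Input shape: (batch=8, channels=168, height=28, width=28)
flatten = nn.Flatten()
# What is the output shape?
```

Input: (8, 168, 28, 28) -> Output: (8, 131712)

Answer: (8, 131712)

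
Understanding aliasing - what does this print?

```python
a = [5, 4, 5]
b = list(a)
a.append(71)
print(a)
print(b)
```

Key concept: list() constructor creates copy.
Step by step:
`a = [5, 4, 5]` → a = [5, 4, 5]
`b = list(a)` → b = [5, 4, 5]
`a.append(71)` → a = [5, 4, 5, 71]
`print(a)` → prints [5, 4, 5, 71]
`print(b)` → prints [5, 4, 5]

Answer:
[5, 4, 5, 71]
[5, 4, 5]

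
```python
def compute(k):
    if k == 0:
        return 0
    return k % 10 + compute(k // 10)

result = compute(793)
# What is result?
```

Sum of digits of 793: 3 + 9 + 7 = 19

Answer: 19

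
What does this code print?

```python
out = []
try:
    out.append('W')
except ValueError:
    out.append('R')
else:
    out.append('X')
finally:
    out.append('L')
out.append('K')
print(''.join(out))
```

Execution trace: 'W' (try body, no exception) → 'X' (else) → 'L' (finally) → 'K' (after the try/except). Output: WXLK

Answer: WXLK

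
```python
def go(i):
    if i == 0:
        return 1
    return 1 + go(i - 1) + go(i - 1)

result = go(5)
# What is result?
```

go(i) = 1 + 2·go(i-1), go(0)=1. Closed form: (1+1)·2^5 - 1 = 63.

Answer: 63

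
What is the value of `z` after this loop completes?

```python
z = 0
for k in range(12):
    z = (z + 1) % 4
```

Increment mod 4, 12 times = 0
`z` takes the values: 0 → 1 → 2 → 3 → 0 → 1 → 2 → 3 → 0 → 1 → 2 → 3 → 0

Answer: 0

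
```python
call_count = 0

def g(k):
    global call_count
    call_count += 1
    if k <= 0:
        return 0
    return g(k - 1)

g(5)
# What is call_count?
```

Linear recursion stepping by 1: 6 calls from k=5 down to ≤0.

Answer: 6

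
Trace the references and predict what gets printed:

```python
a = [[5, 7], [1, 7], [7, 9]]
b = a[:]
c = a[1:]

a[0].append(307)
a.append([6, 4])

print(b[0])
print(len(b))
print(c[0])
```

Key concept: slice with nested mutation.
Step by step:
`a = [[5, 7], [1, 7], [7, 9]]` → a = [[5, 7], [1, 7], [7, 9]]
`b = a[:]` → b = [[5, 7], [1, 7], [7, 9]]
`c = a[1:]` → c = [[1, 7], [7, 9]]
`a[0].append(307)` → a = [[5, 7, 307], [1, 7], [7, 9]]; b = [[5, 7, 307], [1, 7], [7, 9]]
`a.append([6, 4])` → a = [[5, 7, 307], [1, 7], [7, 9], [6, 4]]
`print(b[0])` → prints [5, 7, 307]
`print(len(b))` → prints 3
`print(c[0])` → prints [1, 7]

Answer:
[5, 7, 307]
3
[1, 7]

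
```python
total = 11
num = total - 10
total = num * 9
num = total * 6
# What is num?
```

Trace:
`total = 11` → total = 11
`num = total - 10` → num = 1
`total = num * 9` → total = 9
`num = total * 6` → num = 54
So num = 54

Answer: 54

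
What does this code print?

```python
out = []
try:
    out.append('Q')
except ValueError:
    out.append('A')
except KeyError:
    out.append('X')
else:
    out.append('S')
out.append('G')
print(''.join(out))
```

Execution trace: 'Q' (try body, no exception) → 'S' (else) → 'G' (after the try/except). Output: QSG

Answer: QSG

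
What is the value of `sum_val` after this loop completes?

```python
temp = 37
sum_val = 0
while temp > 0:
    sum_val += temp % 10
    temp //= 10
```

Sum digits of 37
`sum_val` takes the values: 0 → 7 → 10

Answer: 10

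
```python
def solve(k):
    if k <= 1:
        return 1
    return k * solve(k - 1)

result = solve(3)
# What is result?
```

solve(3) = 3 * 2 * 1 = 6

Answer: 6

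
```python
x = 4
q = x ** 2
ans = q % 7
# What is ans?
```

Trace:
`x = 4` → x = 4
`q = x ** 2` → q = 16
`ans = q % 7` → ans = 2
So ans = 2

Answer: 2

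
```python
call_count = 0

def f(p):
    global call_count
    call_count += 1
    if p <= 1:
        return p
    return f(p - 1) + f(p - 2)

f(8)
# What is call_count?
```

Calls(p) = 1 + Calls(p-1) + Calls(p-2); Calls(0)=Calls(1)=1. For p=8 this gives 67.

Answer: 67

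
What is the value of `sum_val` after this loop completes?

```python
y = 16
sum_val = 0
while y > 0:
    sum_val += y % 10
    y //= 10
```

Sum digits of 16
`sum_val` takes the values: 0 → 6 → 7

Answer: 7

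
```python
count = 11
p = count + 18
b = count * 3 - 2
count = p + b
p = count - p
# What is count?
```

Trace:
`count = 11` → count = 11
`p = count + 18` → p = 29
`b = count * 3 - 2` → b = 31
`count = p + b` → count = 60
`p = count - p` → p = 31
So count = 60

Answer: 60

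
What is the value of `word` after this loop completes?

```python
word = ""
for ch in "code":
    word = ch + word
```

Reverse 'code'
`word` takes the values: "" → "c" → "oc" → "doc" → "edoc"

Answer: "edoc"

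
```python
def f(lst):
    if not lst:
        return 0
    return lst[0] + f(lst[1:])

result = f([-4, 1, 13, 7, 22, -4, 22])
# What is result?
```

(-4) + 1 + 13 + 7 + 22 + (-4) + 22 + 0 = 57

Answer: 57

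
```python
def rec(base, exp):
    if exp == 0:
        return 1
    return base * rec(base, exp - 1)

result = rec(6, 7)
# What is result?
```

rec(6, 7) = 6 * 6 * 6 * 6 * 6 * 6 * 6 = 279936

Answer: 279936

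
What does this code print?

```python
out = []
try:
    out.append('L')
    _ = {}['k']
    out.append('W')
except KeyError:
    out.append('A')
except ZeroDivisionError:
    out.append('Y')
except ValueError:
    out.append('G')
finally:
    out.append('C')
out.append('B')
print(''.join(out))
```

Execution trace: 'L' (try body) → 'A' (except KeyError) → 'C' (finally) → 'B' (after the try/except). Output: LACB

Answer: LACB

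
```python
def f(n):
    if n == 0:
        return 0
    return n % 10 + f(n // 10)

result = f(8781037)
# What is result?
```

Sum of digits of 8781037: 7 + 3 + 0 + 1 + 8 + 7 + 8 = 34

Answer: 34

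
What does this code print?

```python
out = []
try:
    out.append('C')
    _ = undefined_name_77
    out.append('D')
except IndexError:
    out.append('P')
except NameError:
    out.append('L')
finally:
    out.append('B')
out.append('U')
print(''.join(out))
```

Execution trace: 'C' (try body) → 'L' (except NameError) → 'B' (finally) → 'U' (after the try/except). Output: CLBU

Answer: CLBU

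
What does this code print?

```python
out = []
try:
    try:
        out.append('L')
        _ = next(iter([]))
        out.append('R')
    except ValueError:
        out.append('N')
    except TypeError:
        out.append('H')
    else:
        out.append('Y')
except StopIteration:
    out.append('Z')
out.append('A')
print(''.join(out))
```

Execution trace: 'L' (try body) → 'Z' (outer except StopIteration) → 'A' (after the try/except). Output: LZA

Answer: LZA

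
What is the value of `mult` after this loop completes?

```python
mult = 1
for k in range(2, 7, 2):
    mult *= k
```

Product of even numbers 2 to 6
`mult` takes the values: 1 → 2 → 8 → 48

Answer: 48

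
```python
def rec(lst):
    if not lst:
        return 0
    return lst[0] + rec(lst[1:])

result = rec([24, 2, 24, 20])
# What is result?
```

24 + 2 + 24 + 20 + 0 = 70

Answer: 70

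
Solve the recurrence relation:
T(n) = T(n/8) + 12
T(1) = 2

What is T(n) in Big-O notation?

Each step divides n by 8 and adds 12. After log_8(n) steps we reach T(1)=2. So T(n) = 12·log_8(n) + 2 = O(log n).

Answer: O(log n)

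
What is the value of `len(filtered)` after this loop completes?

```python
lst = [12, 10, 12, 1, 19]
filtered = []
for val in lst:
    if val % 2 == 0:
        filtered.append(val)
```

Count even numbers in [12, 10, 12, 1, 19]
`filtered` takes the values: [] → [12] → [12, 10] → [12, 10, 12]
So `len(filtered)` = 3

Answer: 3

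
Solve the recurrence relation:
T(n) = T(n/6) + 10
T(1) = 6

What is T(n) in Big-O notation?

Each step divides n by 6 and adds 10. After log_6(n) steps we reach T(1)=6. So T(n) = 10·log_6(n) + 6 = O(log n).

Answer: O(log n)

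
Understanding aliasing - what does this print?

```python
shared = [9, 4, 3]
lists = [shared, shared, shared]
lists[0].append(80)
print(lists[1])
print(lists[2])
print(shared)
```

Key concept: list of same reference.
Step by step:
`shared = [9, 4, 3]` → shared = [9, 4, 3]
`lists = [shared, shared, shared]` → lists = [[9, 4, 3], [9, 4, 3], [9, 4, 3]]
`lists[0].append(80)` → shared = [9, 4, 3, 80]; lists = [[9, 4, 3, 80], [9, 4, 3, 80], [9, 4, 3, 80]]
`print(lists[1])` → prints [9, 4, 3, 80]
`print(lists[2])` → prints [9, 4, 3, 80]
`print(shared)` → prints [9, 4, 3, 80]

Answer:
[9, 4, 3, 80]
[9, 4, 3, 80]
[9, 4, 3, 80]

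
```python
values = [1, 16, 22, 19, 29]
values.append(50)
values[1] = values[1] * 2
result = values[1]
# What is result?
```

Trace:
`values = [1, 16, 22, 19, 29]` → values = [1, 16, 22, 19, 29]
`values.append(50)` → values = [1, 16, 22, 19, 29, 50]
`values[1] = values[1] * 2` → values = [1, 32, 22, 19, 29, 50]
`result = values[1]` → result = 32
So result = 32

Answer: 32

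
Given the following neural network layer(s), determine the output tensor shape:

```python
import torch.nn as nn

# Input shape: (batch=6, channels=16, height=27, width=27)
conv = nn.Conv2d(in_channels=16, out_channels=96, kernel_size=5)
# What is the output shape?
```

Input: (6, 16, 27, 27) -> Output: (6, 96, 23, 23)

Answer: (6, 96, 23, 23)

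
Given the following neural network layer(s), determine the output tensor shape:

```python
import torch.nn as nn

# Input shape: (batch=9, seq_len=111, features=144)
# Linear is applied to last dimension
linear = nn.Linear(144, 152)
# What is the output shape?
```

Input: (9, 111, 144) -> Output: (9, 111, 152)

Answer: (9, 111, 152)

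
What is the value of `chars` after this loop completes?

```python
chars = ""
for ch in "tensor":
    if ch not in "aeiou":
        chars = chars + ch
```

Remove vowels from 'tensor'
`chars` takes the values: "" → "t" → "tn" → "tns" → "tnsr"

Answer: "tnsr"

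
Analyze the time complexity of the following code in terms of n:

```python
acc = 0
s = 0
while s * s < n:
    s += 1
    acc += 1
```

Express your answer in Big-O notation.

Each loop level contributes: √n. Multiplying the contributions gives O(√n).

Answer: O(√n)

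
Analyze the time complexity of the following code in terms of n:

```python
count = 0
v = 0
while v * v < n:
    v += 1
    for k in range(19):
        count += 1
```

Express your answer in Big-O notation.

Each loop level contributes: √n × 1. Multiplying the contributions gives O(√n).

Answer: O(√n)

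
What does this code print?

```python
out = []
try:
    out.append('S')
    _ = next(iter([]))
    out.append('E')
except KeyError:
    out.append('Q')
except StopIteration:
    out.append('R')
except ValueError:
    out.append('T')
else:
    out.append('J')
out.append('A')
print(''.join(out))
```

Execution trace: 'S' (try body) → 'R' (except StopIteration) → 'A' (after the try/except). Output: SRA

Answer: SRA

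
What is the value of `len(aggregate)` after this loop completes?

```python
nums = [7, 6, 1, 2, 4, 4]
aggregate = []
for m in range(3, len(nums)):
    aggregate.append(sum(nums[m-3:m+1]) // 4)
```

Number of 4-element averages
`aggregate` takes the values: [] → [4] → [4, 3] → [4, 3, 2]
So `len(aggregate)` = 3

Answer: 3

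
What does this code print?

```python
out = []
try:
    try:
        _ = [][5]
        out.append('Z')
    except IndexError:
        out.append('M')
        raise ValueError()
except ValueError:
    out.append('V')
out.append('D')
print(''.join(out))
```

Execution trace: 'M' (except IndexError) → 'V' (outer except ValueError) → 'D' (after the try/except). Output: MVD

Answer: MVD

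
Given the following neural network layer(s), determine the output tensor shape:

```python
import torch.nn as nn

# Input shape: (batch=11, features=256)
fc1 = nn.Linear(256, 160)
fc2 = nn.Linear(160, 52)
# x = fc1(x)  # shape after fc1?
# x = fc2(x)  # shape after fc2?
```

Input: (11, 256) -> after fc1: (11, 160) -> Output: (11, 52)

Answer: (11, 52)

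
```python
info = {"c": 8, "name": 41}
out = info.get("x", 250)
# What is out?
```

Trace:
`info = {"c": 8, "name": 41}` → info = {'c': 8, 'name': 41}
`out = info.get("x", 250)` → out = 250
So out = 250

Answer: 250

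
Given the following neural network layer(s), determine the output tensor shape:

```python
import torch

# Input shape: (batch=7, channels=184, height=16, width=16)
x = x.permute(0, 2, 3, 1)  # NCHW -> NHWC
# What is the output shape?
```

Input: (7, 184, 16, 16) -> Output: (7, 16, 16, 184)

Answer: (7, 16, 16, 184)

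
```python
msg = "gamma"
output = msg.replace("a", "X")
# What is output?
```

Trace:
`msg = "gamma"` → msg = 'gamma'
`output = msg.replace("a", "X")` → output = 'gXmmX'
So output = 'gXmmX'

Answer: 'gXmmX'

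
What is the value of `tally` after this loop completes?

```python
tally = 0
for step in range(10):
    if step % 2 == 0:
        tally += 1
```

Count numbers divisible by 2 in range(10)
`tally` takes the values: 0 → 1 → 2 → 3 → 4 → 5

Answer: 5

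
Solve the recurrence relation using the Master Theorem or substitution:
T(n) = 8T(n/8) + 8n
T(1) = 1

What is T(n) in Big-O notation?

By Master Theorem: a=8, b=8, f(n)=8n. Since log_8(8) = 1 and f(n) = Θ(n^1), Case 2 applies. T(n) = O(n log n).

Answer: O(n log n)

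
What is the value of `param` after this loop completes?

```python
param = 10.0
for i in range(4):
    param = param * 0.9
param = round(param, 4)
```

Exponential decay: 10.0 * 0.9^4
`param` takes the values: 10.0 → 9.0 → 8.1 → 7.29 → 6.561

Answer: 6.561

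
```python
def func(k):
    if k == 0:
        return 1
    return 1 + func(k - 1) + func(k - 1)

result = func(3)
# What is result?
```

func(k) = 1 + 2·func(k-1), func(0)=1. Closed form: (1+1)·2^3 - 1 = 15.

Answer: 15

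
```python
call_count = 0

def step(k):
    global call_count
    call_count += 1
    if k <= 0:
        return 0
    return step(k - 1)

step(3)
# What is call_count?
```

Linear recursion stepping by 1: 4 calls from k=3 down to ≤0.

Answer: 4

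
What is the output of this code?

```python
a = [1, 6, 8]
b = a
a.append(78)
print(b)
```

Key concept: basic list aliasing.
Step by step:
`a = [1, 6, 8]` → a = [1, 6, 8]
`b = a` → b = [1, 6, 8] (same object as a)
`a.append(78)` → a = [1, 6, 8, 78] (same object as b); b = [1, 6, 8, 78] (same object as a)
`print(b)` → prints [1, 6, 8, 78]

Answer: [1, 6, 8, 78]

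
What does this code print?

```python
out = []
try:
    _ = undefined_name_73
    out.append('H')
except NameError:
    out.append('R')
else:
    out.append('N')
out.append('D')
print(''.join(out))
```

Execution trace: 'R' (except NameError) → 'D' (after the try/except). Output: RD

Answer: RD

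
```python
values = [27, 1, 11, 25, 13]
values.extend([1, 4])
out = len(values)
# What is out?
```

Trace:
`values = [27, 1, 11, 25, 13]` → values = [27, 1, 11, 25, 13]
`values.extend([1, 4])` → values = [27, 1, 11, 25, 13, 1, 4]
`out = len(values)` → out = 7
So out = 7

Answer: 7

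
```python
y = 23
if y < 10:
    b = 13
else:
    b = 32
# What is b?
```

Trace:
`y = 23` → y = 23
`if y < 10: ...` → y < 10 is False, take else branch → b = 32
So b = 32

Answer: 32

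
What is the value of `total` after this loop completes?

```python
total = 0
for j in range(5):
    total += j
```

Sum of 0 to 4 = 10
`total` takes the values: 0 → 1 → 3 → 6 → 10

Answer: 10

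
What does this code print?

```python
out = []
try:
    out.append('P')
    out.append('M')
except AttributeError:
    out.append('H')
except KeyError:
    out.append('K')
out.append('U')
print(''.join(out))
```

Execution trace: 'P' (try body) → 'M' (try body, no exception) → 'U' (after the try/except). Output: PMU

Answer: PMU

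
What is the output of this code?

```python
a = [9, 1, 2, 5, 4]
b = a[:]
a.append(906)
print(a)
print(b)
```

Key concept: slice [:] creates copy.
Step by step:
`a = [9, 1, 2, 5, 4]` → a = [9, 1, 2, 5, 4]
`b = a[:]` → b = [9, 1, 2, 5, 4]
`a.append(906)` → a = [9, 1, 2, 5, 4, 906]
`print(a)` → prints [9, 1, 2, 5, 4, 906]
`print(b)` → prints [9, 1, 2, 5, 4]

Answer:
[9, 1, 2, 5, 4, 906]
[9, 1, 2, 5, 4]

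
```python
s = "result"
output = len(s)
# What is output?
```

Trace:
`s = "result"` → s = 'result'
`output = len(s)` → output = 6
So output = 6

Answer: 6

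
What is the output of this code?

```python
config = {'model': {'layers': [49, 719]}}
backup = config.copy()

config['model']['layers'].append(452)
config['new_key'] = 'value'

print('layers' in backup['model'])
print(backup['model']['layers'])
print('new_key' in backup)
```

Key concept: shallow copy gotcha with nested dict.
Step by step:
`config = {'model': {'layers': [49, 719]}}` → config = {'model': {'layers': [49, 719]}}
`backup = config.copy()` → backup = {'model': {'layers': [49, 719]}}
`config['model']['layers'].append(452)` → config = {'model': {'layers': [49, 719, 452]}}; backup = {'model': {'layers': [49, 719, 452]}}
`config['new_key'] = 'value'` → config = {'model': {'layers': [49, 719, 452]}, 'new_key': 'value'}
`print('layers' in backup['model'])` → prints True
`print(backup['model']['layers'])` → prints [49, 719, 452]
`print('new_key' in backup)` → prints False

Answer:
True
[49, 719, 452]
False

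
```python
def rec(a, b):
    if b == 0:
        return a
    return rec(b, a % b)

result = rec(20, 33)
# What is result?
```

rec(20, 33) -> rec(33, 20) -> rec(20, 13) -> rec(13, 7) -> rec(7, 6) -> rec(6, 1) -> rec(1, 0) -> 1

Answer: 1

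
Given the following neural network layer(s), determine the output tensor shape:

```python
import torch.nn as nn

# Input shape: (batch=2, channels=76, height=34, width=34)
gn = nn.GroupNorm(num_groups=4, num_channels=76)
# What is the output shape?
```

Input: (2, 76, 34, 34) -> Output: (2, 76, 34, 34)

Answer: (2, 76, 34, 34)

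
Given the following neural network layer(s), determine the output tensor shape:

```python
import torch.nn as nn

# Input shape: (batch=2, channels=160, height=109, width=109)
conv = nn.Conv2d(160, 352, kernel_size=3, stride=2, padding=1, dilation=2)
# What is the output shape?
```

Input: (2, 160, 109, 109) -> Output: (2, 352, 54, 54)

Answer: (2, 352, 54, 54)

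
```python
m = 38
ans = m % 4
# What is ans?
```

Trace:
`m = 38` → m = 38
`ans = m % 4` → ans = 2
So ans = 2

Answer: 2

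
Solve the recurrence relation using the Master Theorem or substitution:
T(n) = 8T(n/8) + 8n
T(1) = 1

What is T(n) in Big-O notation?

By Master Theorem: a=8, b=8, f(n)=8n. Since log_8(8) = 1 and f(n) = Θ(n^1), Case 2 applies. T(n) = O(n log n).

Answer: O(n log n)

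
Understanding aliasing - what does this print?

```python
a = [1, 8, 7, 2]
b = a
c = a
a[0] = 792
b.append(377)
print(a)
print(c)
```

Key concept: multiple aliases.
Step by step:
`a = [1, 8, 7, 2]` → a = [1, 8, 7, 2]
`b = a` → b = [1, 8, 7, 2] (same object as a)
`c = a` → c = [1, 8, 7, 2] (same object as a, b)
`a[0] = 792` → a = [792, 8, 7, 2] (same object as b, c); b = [792, 8, 7, 2] (same object as a, c); c = [792, 8, 7, 2] (same object as a, b)
`b.append(377)` → a = [792, 8, 7, 2, 377] (same object as b, c); b = [792, 8, 7, 2, 377] (same object as a, c); c = [792, 8, 7, 2, 377] (same object as a, b)
`print(a)` → prints [792, 8, 7, 2, 377]
`print(c)` → prints [792, 8, 7, 2, 377]

Answer:
[792, 8, 7, 2, 377]
[792, 8, 7, 2, 377]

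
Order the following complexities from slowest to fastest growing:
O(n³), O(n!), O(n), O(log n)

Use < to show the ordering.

Ordered by growth rate: O(log n) < O(n) < O(n³) < O(n!)

Answer: O(log n) < O(n) < O(n³) < O(n!)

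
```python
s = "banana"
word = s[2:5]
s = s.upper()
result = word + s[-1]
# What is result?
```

Trace:
`s = "banana"` → s = 'banana'
`word = s[2:5]` → word = 'nan'
`s = s.upper()` → s = 'BANANA'
`result = word + s[-1]` → result = 'nanA'
So result = 'nanA'

Answer: 'nanA'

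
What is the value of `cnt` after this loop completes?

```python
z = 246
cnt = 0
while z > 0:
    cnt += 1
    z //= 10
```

Count digits by repeated division by 10
`cnt` takes the values: 0 → 1 → 2 → 3

Answer: 3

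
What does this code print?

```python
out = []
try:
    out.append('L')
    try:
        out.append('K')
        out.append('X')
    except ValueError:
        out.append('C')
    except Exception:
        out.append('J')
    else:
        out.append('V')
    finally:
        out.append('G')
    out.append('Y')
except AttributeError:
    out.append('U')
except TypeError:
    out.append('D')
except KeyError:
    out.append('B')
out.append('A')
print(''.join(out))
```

Execution trace: 'L' (try body) → 'K' (inner try body) → 'X' (inner try body, no exception) → 'V' (inner else) → 'G' (inner finally) → 'Y' (try body, no exception) → 'A' (after the try/except). Output: LKXVGYA

Answer: LKXVGYA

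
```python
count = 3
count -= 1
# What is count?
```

Trace:
`count = 3` → count = 3
`count -= 1` → count = 2
So count = 2

Answer: 2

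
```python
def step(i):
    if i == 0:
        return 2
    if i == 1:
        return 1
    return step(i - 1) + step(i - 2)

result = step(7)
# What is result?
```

Build up from base cases: step(0)=2, step(1)=1, step(2)=3, step(3)=4, step(4)=7, step(5)=11, step(6)=18, ..., step(7)=29

Answer: 29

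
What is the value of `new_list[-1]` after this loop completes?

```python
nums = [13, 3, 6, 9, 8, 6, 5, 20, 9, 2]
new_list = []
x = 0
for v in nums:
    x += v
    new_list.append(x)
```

Cumulative sum ends at 81
`new_list` takes the values: [] → [13] → [13, 16] → [13, 16, 22] → [13, 16, 22, 31] → [13, 16, 22, 31, 39] → [13, 16, 22, 31, 39, 45] → [13, 16, 22, 31, 39, 45, 50] → [13, 16, 22, 31, 39, 45, 50, 70] → [13, 16, 22, 31, 39, 45, 50, 70, 79] → [13, 16, 22, 31, 39, 45, 50, 70, 79, 81]
So `new_list[-1]` = 81

Answer: 81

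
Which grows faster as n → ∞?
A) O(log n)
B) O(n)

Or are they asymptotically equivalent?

O(log n) vs O(n): Higher order terms dominate.

Answer: B) O(n) grows faster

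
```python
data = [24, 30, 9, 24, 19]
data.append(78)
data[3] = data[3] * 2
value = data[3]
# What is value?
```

Trace:
`data = [24, 30, 9, 24, 19]` → data = [24, 30, 9, 24, 19]
`data.append(78)` → data = [24, 30, 9, 24, 19, 78]
`data[3] = data[3] * 2` → data = [24, 30, 9, 48, 19, 78]
`value = data[3]` → value = 48
So value = 48

Answer: 48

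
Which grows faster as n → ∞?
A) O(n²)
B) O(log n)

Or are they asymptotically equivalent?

O(n²) vs O(log n): Higher order terms dominate.

Answer: A) O(n²) grows faster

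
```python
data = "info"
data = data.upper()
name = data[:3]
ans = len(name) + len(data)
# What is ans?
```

Trace:
`data = "info"` → data = 'info'
`data = data.upper()` → data = 'INFO'
`name = data[:3]` → name = 'INF'
`ans = len(name) + len(data)` → ans = 7
So ans = 7

Answer: 7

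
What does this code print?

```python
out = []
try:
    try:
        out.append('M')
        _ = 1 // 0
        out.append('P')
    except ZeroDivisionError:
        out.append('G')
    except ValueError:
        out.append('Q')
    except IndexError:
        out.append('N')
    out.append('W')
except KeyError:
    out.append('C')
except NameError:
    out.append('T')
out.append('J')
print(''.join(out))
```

Execution trace: 'M' (inner try body) → 'G' (inner except ZeroDivisionError) → 'W' (try body, no exception) → 'J' (after the try/except). Output: MGWJ

Answer: MGWJ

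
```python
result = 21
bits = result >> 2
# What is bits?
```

Trace:
`result = 21` → result = 21
`bits = result >> 2` → bits = 5
So bits = 5

Answer: 5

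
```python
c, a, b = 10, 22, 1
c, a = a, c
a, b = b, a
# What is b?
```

Trace:
`c, a, b = 10, 22, 1` → c = 10; a = 22; b = 1
`c, a = a, c` → c = 22; a = 10
`a, b = b, a` → a = 1; b = 10
So b = 10

Answer: 10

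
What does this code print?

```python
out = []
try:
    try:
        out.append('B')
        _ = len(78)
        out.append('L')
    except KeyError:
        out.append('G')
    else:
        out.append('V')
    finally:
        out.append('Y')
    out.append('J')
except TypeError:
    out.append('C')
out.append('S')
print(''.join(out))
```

Execution trace: 'B' (inner try body) → 'Y' (inner finally) → 'C' (except TypeError) → 'S' (after the try/except). Output: BYCS

Answer: BYCS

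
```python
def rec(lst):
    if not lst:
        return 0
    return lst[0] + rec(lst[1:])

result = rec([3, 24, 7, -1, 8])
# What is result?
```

3 + 24 + 7 + (-1) + 8 + 0 = 41

Answer: 41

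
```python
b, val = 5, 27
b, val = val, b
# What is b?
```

Trace:
`b, val = 5, 27` → b = 5; val = 27
`b, val = val, b` → b = 27; val = 5
So b = 27

Answer: 27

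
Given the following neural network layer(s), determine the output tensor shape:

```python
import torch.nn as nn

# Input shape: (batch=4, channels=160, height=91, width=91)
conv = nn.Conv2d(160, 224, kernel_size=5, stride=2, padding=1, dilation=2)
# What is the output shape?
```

Input: (4, 160, 91, 91) -> Output: (4, 224, 43, 43)

Answer: (4, 224, 43, 43)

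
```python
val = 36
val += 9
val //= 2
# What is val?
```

Trace:
`val = 36` → val = 36
`val += 9` → val = 45
`val //= 2` → val = 22
So val = 22

Answer: 22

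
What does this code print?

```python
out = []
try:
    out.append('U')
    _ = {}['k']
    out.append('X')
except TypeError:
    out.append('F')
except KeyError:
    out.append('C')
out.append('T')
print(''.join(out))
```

Execution trace: 'U' (try body) → 'C' (except KeyError) → 'T' (after the try/except). Output: UCT

Answer: UCT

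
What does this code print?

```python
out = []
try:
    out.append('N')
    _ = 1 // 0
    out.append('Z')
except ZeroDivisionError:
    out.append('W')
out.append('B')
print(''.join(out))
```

Execution trace: 'N' (try body) → 'W' (except ZeroDivisionError) → 'B' (after the try/except). Output: NWB

Answer: NWB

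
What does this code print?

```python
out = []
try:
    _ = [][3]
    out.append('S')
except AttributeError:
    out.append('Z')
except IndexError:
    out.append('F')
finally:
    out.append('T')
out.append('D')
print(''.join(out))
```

Execution trace: 'F' (except IndexError) → 'T' (finally) → 'D' (after the try/except). Output: FTD

Answer: FTD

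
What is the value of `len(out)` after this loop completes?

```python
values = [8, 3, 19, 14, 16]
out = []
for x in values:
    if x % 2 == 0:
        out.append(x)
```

Count even numbers in [8, 3, 19, 14, 16]
`out` takes the values: [] → [8] → [8, 14] → [8, 14, 16]
So `len(out)` = 3

Answer: 3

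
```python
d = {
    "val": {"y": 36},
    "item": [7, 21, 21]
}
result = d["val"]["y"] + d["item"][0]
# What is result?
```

Trace:
`d = { ...` → d = {'val': {'y': 36}, 'item': [7, 21, 21]}
`result = d["val"]["y"] + d["item"][0]` → result = 43
So result = 43

Answer: 43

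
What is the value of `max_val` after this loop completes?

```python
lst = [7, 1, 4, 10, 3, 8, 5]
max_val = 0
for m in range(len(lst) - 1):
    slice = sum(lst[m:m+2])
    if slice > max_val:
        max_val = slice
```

Max sum of 2-element window in [7, 1, 4, 10, 3, 8, 5]
`max_val` takes the values: 0 → 8 → 14

Answer: 14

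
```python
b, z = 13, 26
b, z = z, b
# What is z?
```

Trace:
`b, z = 13, 26` → b = 13; z = 26
`b, z = z, b` → b = 26; z = 13
So z = 13

Answer: 13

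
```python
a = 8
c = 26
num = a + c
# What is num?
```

Trace:
`a = 8` → a = 8
`c = 26` → c = 26
`num = a + c` → num = 34
So num = 34

Answer: 34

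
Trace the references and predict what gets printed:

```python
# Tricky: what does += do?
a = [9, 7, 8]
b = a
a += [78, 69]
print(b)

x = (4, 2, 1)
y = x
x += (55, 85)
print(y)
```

Key concept: += behavior differs for mutable vs immutable.
Step by step:
`a = [9, 7, 8]` → a = [9, 7, 8]
`b = a` → b = [9, 7, 8] (same object as a)
`a += [78, 69]` → a = [9, 7, 8, 78, 69] (same object as b); b = [9, 7, 8, 78, 69] (same object as a)
`print(b)` → prints [9, 7, 8, 78, 69]
`x = (4, 2, 1)` → x = (4, 2, 1)
`y = x` → y = (4, 2, 1)
`x += (55, 85)` → x = (4, 2, 1, 55, 85)
`print(y)` → prints (4, 2, 1)

Answer:
[9, 7, 8, 78, 69]
(4, 2, 1)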